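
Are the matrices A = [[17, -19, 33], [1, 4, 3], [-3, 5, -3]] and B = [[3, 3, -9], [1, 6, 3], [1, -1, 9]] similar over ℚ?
Yes.

Two matrices over a field are similar if and only if they have the same invariant factors.

Both A and B have characteristic polynomial (x - 6)^3 and minimal polynomial (x - 6)^3. Computing further, both have invariant factors (x - 6)^3. Hence A and B are similar.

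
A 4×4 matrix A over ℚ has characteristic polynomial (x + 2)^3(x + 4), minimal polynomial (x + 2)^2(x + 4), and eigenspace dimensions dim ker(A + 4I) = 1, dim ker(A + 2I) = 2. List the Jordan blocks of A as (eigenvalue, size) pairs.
λ = -4: algebraic multiplicity 1 (exponent in χ_A), largest block size 1 (exponent in m_A), 1 block (geometric multiplicity). This forces block sizes [1].
λ = -2: algebraic multiplicity 3 (exponent in χ_A), largest block size 2 (exponent in m_A), 2 blocks (geometric multiplicity). These force block sizes [2, 1].

Jordan blocks: (-4, 1), (-2, 2), (-2, 1)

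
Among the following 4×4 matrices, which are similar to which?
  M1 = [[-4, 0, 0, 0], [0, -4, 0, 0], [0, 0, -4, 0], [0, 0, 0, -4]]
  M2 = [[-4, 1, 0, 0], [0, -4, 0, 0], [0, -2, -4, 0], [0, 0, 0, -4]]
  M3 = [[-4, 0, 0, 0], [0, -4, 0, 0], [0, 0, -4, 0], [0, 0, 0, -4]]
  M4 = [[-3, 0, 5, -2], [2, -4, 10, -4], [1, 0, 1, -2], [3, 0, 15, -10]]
Characteristic polynomials: χ_{M1} = (x + 4)^4, χ_{M2} = (x + 4)^4, χ_{M3} = (x + 4)^4, χ_{M4} = (x + 4)^4.

{M1, M3}: invariant factors x + 4, x + 4, x + 4, x + 4.

{M2, M4}: invariant factors x + 4, x + 4, (x + 4)^2.

Matrices are similar if and only if their invariant-factor lists agree; the partition into similarity classes is {M1, M3}, {M2, M4}.

2 classes: {M1, M3}, {M2, M4}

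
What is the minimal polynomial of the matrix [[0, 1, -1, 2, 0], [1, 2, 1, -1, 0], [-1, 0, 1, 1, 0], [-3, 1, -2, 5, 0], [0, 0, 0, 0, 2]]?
The characteristic polynomial factors as (x - 2)^5. The minimal polynomial is ∏(x - λ)^{k_λ} where k_λ is the size of the largest Jordan block at λ.

For λ = 2: rank(A - 2I) = 2, and the largest Jordan block has size 2 (the smallest k with rank((A - 2I)^k) = rank((A - 2I)^(k+1))).

So m_A(x) = (x - 2)^2.

m_A(x) = (x - 2)^2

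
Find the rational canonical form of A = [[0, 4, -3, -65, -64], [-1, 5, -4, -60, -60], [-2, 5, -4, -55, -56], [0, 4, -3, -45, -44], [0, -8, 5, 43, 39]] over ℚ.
The invariant factors of A (the non-unit diagonal entries of the Smith normal form of xI - A over ℚ[x]) are (x + 5)(x^2 + 2)^2, each dividing the next. The characteristic polynomial is their product, (x + 5)(x^2 + 2)^2.

The rational canonical form is the block-diagonal matrix of companion matrices C(f_i):
R = [[0, 0, 0, 0, -20], [1, 0, 0, 0, -4], [0, 1, 0, 0, -20], [0, 0, 1, 0, -4], [0, 0, 0, 1, -5]].

Note the characteristic polynomial does not split into linear factors over ℚ, so A has no Jordan form over ℚ; the rational canonical form exists over any field.

R = [[0, 0, 0, 0, -20], [1, 0, 0, 0, -4], [0, 1, 0, 0, -20], [0, 0, 1, 0, -4], [0, 0, 0, 1, -5]]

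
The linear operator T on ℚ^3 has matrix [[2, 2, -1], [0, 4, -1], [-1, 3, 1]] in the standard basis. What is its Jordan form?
J = [[2, 1, 0], [0, 2, 0], [0, 0, 3]]

The characteristic polynomial is det(xI - A) = (x - 3)(x - 2)^2, so the eigenvalues are 2 (algebraic multiplicity 2), 3 (algebraic multiplicity 1).

For λ = 2: rank(A - 2I) = 2, rank((A - 2I)^2) = 1. The eigenspace has dimension 3 - 2 = 1, so there is 1 Jordan block; the rank sequence gives block sizes [2].

For λ = 3: algebraic multiplicity 1 gives one 1×1 block.

Assembling the blocks gives the Jordan form J above.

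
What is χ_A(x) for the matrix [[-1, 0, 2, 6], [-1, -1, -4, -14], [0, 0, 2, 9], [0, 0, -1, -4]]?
xI - A = [[x + 1, 0, -2, -6], [1, x + 1, 4, 14], [0, 0, x - 2, -9], [0, 0, 1, x + 4]].

Expanding det(xI - A) along the first row:
det(xI - A) = + (x + 1)·det([[x + 1, 4, 14], [0, x - 2, -9], [0, 1, x + 4]]) - (0)·det([[1, 4, 14], [0, x - 2, -9], [0, 1, x + 4]]) + (-2)·det([[1, x + 1, 14], [0, 0, -9], [0, 0, x + 4]]) - (-6)·det([[1, x + 1, 4], [0, 0, x - 2], [0, 0, 1]]).

Evaluating gives χ_A(x) = x^4 + 4x^3 + 6x^2 + 4x + 1 = (x + 1)^4.

χ_A(x) = (x + 1)^4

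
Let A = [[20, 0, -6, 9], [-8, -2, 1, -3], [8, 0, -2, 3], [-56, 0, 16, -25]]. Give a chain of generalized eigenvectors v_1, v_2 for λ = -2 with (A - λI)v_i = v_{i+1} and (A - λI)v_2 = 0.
v_1 = [[-3, 0, 1, 8]]^T, v_2 = [[0, 1, 0, 0]]^T

We seek v_1 ∈ ker((A + 2I)^2) \ ker(A + 2I), then set v_{i+1} = (A + 2I) v_i.

One such chain is v_1 = [[-3, 0, 1, 8]]^T, v_2 = [[0, 1, 0, 0]]^T. Check: (A + 2I) v_2 = [[0, 0, 0, 0]]^T = 0.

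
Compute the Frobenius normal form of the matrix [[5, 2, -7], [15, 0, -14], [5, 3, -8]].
The invariant factors of A (the non-unit diagonal entries of the Smith normal form of xI - A over ℚ[x]) are (x + 1)(x^2 + 2x + 5), each dividing the next. The characteristic polynomial is their product, (x + 1)(x^2 + 2x + 5).

The rational canonical form is the block-diagonal matrix of companion matrices C(f_i):
R = [[0, 0, -5], [1, 0, -7], [0, 1, -3]].

Note the characteristic polynomial does not split into linear factors over ℚ, so A has no Jordan form over ℚ; the rational canonical form exists over any field.

R = [[0, 0, -5], [1, 0, -7], [0, 1, -3]]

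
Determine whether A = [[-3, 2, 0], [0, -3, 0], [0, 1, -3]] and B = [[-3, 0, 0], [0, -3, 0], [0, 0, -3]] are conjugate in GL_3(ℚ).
No.

Both have characteristic polynomial (x + 3)^3, but the minimal polynomial of A is (x + 3)^2 while the minimal polynomial of B is x + 3. The minimal polynomial is a similarity invariant, so A and B are not similar.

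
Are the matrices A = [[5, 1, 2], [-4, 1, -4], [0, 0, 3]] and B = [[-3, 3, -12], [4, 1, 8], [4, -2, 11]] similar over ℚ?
Yes.

Two matrices over a field are similar if and only if they have the same invariant factors.

Both A and B have characteristic polynomial (x - 3)^3 and minimal polynomial (x - 3)^2. Computing further, both have invariant factors x - 3, (x - 3)^2. Hence A and B are similar.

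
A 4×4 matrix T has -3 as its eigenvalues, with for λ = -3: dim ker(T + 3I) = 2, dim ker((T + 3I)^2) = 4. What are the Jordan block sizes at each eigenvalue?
Jordan blocks: (-3, 2), (-3, 2)

λ = -3: successive nullity increments [2, 2] count blocks of size ≥ k; block sizes are [2, 2].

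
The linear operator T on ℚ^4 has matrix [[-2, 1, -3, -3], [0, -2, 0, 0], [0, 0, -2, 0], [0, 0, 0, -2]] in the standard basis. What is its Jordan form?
J = [[-2, 1, 0, 0], [0, -2, 0, 0], [0, 0, -2, 0], [0, 0, 0, -2]]

The characteristic polynomial is det(xI - A) = (x + 2)^4, so the eigenvalues are -2 (algebraic multiplicity 4).

For λ = -2: rank(A + 2I) = 1, rank((A + 2I)^2) = 0. The eigenspace has dimension 4 - 1 = 3, so there are 3 Jordan blocks; the rank sequence gives block sizes [2, 1, 1].

Assembling the blocks gives the Jordan form J above.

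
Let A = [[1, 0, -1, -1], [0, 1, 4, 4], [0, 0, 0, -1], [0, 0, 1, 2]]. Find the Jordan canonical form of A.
The characteristic polynomial is det(xI - A) = (x - 1)^4, so the eigenvalues are 1 (algebraic multiplicity 4).

For λ = 1: rank(A - I) = 1, rank((A - I)^2) = 0. The eigenspace has dimension 4 - 1 = 3, so there are 3 Jordan blocks; the rank sequence gives block sizes [2, 1, 1].

Assembling the blocks gives the Jordan form J above.

J = [[1, 1, 0, 0], [0, 1, 0, 0], [0, 0, 1, 0], [0, 0, 0, 1]]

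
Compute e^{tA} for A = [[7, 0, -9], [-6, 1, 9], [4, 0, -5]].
A has Jordan form J = [[1, 1, 0], [0, 1, 0], [0, 0, 1]] with A = PJP^{-1}, so e^{tA} = P e^{tJ} P^{-1}.

For a Jordan block J_k(λ), e^{tJ_k(λ)} = e^{λt} · (I + tN + t^2 N^2/2! + ... + t^{k-1} N^{k-1}/(k-1)!) where N is the nilpotent superdiagonal part.

Assembling the blocks and conjugating back gives the entries of e^{tA} as shown above.

e^{tA} = [[(6*t + 1)*e^{t}, 0, -9*t*e^{t}], [-6*t*e^{t}, e^{t}, 9*t*e^{t}], [4*t*e^{t}, 0, (1 - 6*t)*e^{t}]]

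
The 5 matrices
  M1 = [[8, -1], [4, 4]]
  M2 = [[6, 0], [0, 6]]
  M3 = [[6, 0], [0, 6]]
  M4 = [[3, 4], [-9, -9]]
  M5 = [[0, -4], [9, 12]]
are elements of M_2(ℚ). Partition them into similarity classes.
Characteristic polynomials: χ_{M1} = (x - 6)^2, χ_{M2} = (x - 6)^2, χ_{M3} = (x - 6)^2, χ_{M4} = (x + 3)^2, χ_{M5} = (x - 6)^2.

{M1, M5}: invariant factors (x - 6)^2.

{M2, M3}: invariant factors x - 6, x - 6.

{M4}: invariant factors (x + 3)^2.

Matrices are similar if and only if their invariant-factor lists agree; the partition into similarity classes is {M1, M5}, {M2, M3}, {M4}.

3 classes: {M1, M5}, {M2, M3}, {M4}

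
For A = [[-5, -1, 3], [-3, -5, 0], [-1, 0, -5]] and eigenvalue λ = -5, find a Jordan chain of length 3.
We seek v_1 ∈ ker((A + 5I)^3) \ ker((A + 5I)^2), then set v_{i+1} = (A + 5I) v_i.

One such chain is v_1 = [[0, -1, 0]]^T, v_2 = [[1, 0, 0]]^T, v_3 = [[0, -3, -1]]^T. Check: (A + 5I) v_3 = [[0, 0, 0]]^T = 0.

v_1 = [[0, -1, 0]]^T, v_2 = [[1, 0, 0]]^T, v_3 = [[0, -3, -1]]^T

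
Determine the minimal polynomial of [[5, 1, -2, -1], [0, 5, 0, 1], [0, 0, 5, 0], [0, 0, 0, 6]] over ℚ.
m_A(x) = (x - 6)(x - 5)^2

The characteristic polynomial factors as (x - 6)(x - 5)^3. The minimal polynomial is ∏(x - λ)^{k_λ} where k_λ is the size of the largest Jordan block at λ.

For λ = 5: rank(A - 5I) = 2, and the largest Jordan block has size 2 (the smallest k with rank((A - 5I)^k) = rank((A - 5I)^(k+1))).
For λ = 6: rank(A - 6I) = 3, and the largest Jordan block has size 1 (the smallest k with rank((A - 6I)^k) = rank((A - 6I)^(k+1))).

So m_A(x) = (x - 6)(x - 5)^2.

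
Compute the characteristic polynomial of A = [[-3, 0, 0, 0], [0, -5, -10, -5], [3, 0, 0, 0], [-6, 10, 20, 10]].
χ_A(x) = x^2(x - 5)(x + 3)

xI - A = [[x + 3, 0, 0, 0], [0, x + 5, 10, 5], [-3, 0, x, 0], [6, -10, -20, x - 10]].

Expanding det(xI - A) along the first row:
det(xI - A) = + (x + 3)·det([[x + 5, 10, 5], [0, x, 0], [-10, -20, x - 10]]) - (0)·det([[0, 10, 5], [-3, x, 0], [6, -20, x - 10]]) + (0)·det([[0, x + 5, 5], [-3, 0, 0], [6, -10, x - 10]]) - (0)·det([[0, x + 5, 10], [-3, 0, x], [6, -10, -20]]).

Evaluating gives χ_A(x) = x^4 - 2x^3 - 15x^2 = x^2(x - 5)(x + 3).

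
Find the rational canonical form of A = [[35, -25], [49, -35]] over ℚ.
The invariant factors of A (the non-unit diagonal entries of the Smith normal form of xI - A over ℚ[x]) are x^2, each dividing the next. The characteristic polynomial is their product, x^2.

The rational canonical form is the block-diagonal matrix of companion matrices C(f_i):
R = [[0, 0], [1, 0]].

R = [[0, 0], [1, 0]]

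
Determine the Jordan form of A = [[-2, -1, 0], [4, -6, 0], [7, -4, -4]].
The characteristic polynomial is det(xI - A) = (x + 4)^3, so the eigenvalues are -4 (algebraic multiplicity 3).

For λ = -4: rank(A + 4I) = 2, rank((A + 4I)^2) = 1, rank((A + 4I)^3) = 0. The eigenspace has dimension 3 - 2 = 1, so there is 1 Jordan block; the rank sequence gives block sizes [3].

Assembling the blocks gives the Jordan form J above.

J = [[-4, 1, 0], [0, -4, 1], [0, 0, -4]]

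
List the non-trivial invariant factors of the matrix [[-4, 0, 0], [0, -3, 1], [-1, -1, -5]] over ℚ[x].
The Jordan structure of A has elementary divisors (x + 4)^3. Arranging the block sizes at each eigenvalue in decreasing order and taking row products gives the invariant factors.

Invariant factors (smallest first, each dividing the next): (x + 4)^3.

Check: the last factor (x + 4)^3 is the minimal polynomial, and the product (x + 4)^3 is the characteristic polynomial.

(x + 4)^3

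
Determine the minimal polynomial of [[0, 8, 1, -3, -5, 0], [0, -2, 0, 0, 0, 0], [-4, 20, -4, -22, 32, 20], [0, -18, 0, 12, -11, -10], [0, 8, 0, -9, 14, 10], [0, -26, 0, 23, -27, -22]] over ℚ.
m_A(x) = (x - 3)^2(x + 2)^2

The characteristic polynomial factors as (x - 3)^2(x + 2)^4. The minimal polynomial is ∏(x - λ)^{k_λ} where k_λ is the size of the largest Jordan block at λ.

For λ = -2: rank(A + 2I) = 3, and the largest Jordan block has size 2 (the smallest k with rank((A + 2I)^k) = rank((A + 2I)^(k+1))).
For λ = 3: rank(A - 3I) = 5, and the largest Jordan block has size 2 (the smallest k with rank((A - 3I)^k) = rank((A - 3I)^(k+1))).

So m_A(x) = (x - 3)^2(x + 2)^2.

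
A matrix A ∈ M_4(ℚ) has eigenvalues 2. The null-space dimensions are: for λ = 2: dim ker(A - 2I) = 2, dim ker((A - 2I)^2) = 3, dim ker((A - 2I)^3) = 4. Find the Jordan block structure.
λ = 2: successive nullity increments [2, 1, 1] count blocks of size ≥ k; block sizes are [3, 1].

Jordan blocks: (2, 3), (2, 1)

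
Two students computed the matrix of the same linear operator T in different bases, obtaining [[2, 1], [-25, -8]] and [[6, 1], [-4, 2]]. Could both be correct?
trace(A) = -6 but trace(B) = 8. The trace is a similarity invariant, so A and B are not similar.

No.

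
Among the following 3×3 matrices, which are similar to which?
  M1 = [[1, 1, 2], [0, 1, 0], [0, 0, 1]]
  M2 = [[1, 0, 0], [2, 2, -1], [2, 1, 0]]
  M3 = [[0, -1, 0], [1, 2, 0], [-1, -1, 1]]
Characteristic polynomials: χ_{M1} = (x - 1)^3, χ_{M2} = (x - 1)^3, χ_{M3} = (x - 1)^3.

{M1, M2, M3}: invariant factors x - 1, (x - 1)^2.

Matrices are similar if and only if their invariant-factor lists agree; the partition into similarity classes is {M1, M2, M3}.

1 class: {M1, M2, M3}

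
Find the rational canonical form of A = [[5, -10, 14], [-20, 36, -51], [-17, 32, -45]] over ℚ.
R = [[0, 0, -2], [1, 0, -5], [0, 1, -4]]

The invariant factors of A (the non-unit diagonal entries of the Smith normal form of xI - A over ℚ[x]) are (x + 1)^2(x + 2), each dividing the next. The characteristic polynomial is their product, (x + 1)^2(x + 2).

The rational canonical form is the block-diagonal matrix of companion matrices C(f_i):
R = [[0, 0, -2], [1, 0, -5], [0, 1, -4]].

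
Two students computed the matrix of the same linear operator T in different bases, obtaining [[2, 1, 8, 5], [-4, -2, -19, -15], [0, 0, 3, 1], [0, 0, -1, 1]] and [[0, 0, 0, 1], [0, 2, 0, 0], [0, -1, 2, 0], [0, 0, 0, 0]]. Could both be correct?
Yes.

Two matrices over a field are similar if and only if they have the same invariant factors.

Both A and B have characteristic polynomial x^2(x - 2)^2 and minimal polynomial x^2(x - 2)^2. Computing further, both have invariant factors x^2(x - 2)^2. Hence A and B are similar.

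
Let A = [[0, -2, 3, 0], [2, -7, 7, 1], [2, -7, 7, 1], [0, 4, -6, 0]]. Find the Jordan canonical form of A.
J = [[0, 1, 0, 0], [0, 0, 1, 0], [0, 0, 0, 0], [0, 0, 0, 0]]

The characteristic polynomial is det(xI - A) = x^4, so the eigenvalues are 0 (algebraic multiplicity 4).

For λ = 0: rank(A) = 2, rank(A^2) = 1, rank(A^3) = 0. The eigenspace has dimension 4 - 2 = 2, so there are 2 Jordan blocks; the rank sequence gives block sizes [3, 1].

Assembling the blocks gives the Jordan form J above.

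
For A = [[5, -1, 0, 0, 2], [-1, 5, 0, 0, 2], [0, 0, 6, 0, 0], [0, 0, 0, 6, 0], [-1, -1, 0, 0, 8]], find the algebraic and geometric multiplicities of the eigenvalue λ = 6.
The characteristic polynomial is (x - 6)^5, so the factor x - 6 appears with exponent 5: the algebraic multiplicity is 5.

rank(A - 6I) = 1, so the eigenspace has dimension 5 - 1 = 4: the geometric multiplicity is 4.

Since 4 < 5, A is not diagonalizable.

algebraic multiplicity 5, geometric multiplicity 4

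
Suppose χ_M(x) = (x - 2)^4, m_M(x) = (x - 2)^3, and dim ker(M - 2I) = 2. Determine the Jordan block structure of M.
Jordan blocks: (2, 3), (2, 1)

λ = 2: algebraic multiplicity 4 (exponent in χ_M), largest block size 3 (exponent in m_M), 2 blocks (geometric multiplicity). These force block sizes [3, 1].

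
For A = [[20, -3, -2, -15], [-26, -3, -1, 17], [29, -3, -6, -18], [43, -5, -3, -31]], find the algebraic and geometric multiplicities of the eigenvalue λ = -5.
algebraic multiplicity 4, geometric multiplicity 2

The characteristic polynomial is (x + 5)^4, so the factor x + 5 appears with exponent 4: the algebraic multiplicity is 4.

rank(A + 5I) = 2, so the eigenspace has dimension 4 - 2 = 2: the geometric multiplicity is 2.

Since 2 < 4, A is not diagonalizable.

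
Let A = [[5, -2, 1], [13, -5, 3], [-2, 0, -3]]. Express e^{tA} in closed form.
e^{tA} = [[(4*t^2 + 6*t + 1)*e^{-t}, 2*t*(-t - 1)*e^{-t}, t*(1 - t)*e^{-t}], [t*(10*t + 13)*e^{-t}, (-5*t^2 - 4*t + 1)*e^{-t}, t*(6 - 5*t)*e^{-t}/2], [2*t*(-2*t - 1)*e^{-t}, 2*t^2*e^{-t}, (t^2 - 2*t + 1)*e^{-t}]]

A has Jordan form J = [[-1, 1, 0], [0, -1, 1], [0, 0, -1]] with A = PJP^{-1}, so e^{tA} = P e^{tJ} P^{-1}.

For a Jordan block J_k(λ), e^{tJ_k(λ)} = e^{λt} · (I + tN + t^2 N^2/2! + ... + t^{k-1} N^{k-1}/(k-1)!) where N is the nilpotent superdiagonal part.

Assembling the blocks and conjugating back gives the entries of e^{tA} as shown above.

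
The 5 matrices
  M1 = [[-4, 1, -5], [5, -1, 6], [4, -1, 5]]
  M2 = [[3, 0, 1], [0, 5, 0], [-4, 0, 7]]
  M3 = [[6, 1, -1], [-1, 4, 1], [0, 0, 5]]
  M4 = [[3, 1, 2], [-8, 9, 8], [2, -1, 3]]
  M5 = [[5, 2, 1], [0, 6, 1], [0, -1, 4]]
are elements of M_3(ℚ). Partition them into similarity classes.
Characteristic polynomials: χ_{M1} = x^3, χ_{M2} = (x - 5)^3, χ_{M3} = (x - 5)^3, χ_{M4} = (x - 5)^3, χ_{M5} = (x - 5)^3.

{M1}: invariant factors x^3.

{M2, M3, M4}: invariant factors x - 5, (x - 5)^2.

{M5}: invariant factors (x - 5)^3.

Matrices are similar if and only if their invariant-factor lists agree; the partition into similarity classes is {M1}, {M2, M3, M4}, {M5}.

3 classes: {M1}, {M2, M3, M4}, {M5}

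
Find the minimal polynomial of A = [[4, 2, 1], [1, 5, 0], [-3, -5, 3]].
The characteristic polynomial factors as (x - 4)^3. The minimal polynomial is ∏(x - λ)^{k_λ} where k_λ is the size of the largest Jordan block at λ.

For λ = 4: rank(A - 4I) = 2, and the largest Jordan block has size 3 (the smallest k with rank((A - 4I)^k) = rank((A - 4I)^(k+1))).

So m_A(x) = (x - 4)^3.

m_A(x) = (x - 4)^3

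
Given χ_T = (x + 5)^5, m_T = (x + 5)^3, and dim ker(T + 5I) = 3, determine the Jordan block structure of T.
λ = -5: algebraic multiplicity 5 (exponent in χ_T), largest block size 3 (exponent in m_T), 3 blocks (geometric multiplicity). These force block sizes [3, 1, 1].

Jordan blocks: (-5, 3), (-5, 1), (-5, 1)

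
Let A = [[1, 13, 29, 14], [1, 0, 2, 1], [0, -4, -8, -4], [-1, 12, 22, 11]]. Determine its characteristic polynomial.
xI - A = [[x - 1, -13, -29, -14], [-1, x, -2, -1], [0, 4, x + 8, 4], [1, -12, -22, x - 11]].

Expanding det(xI - A) along the first row:
det(xI - A) = + (x - 1)·det([[x, -2, -1], [4, x + 8, 4], [-12, -22, x - 11]]) - (-13)·det([[-1, -2, -1], [0, x + 8, 4], [1, -22, x - 11]]) + (-29)·det([[-1, x, -1], [0, 4, 4], [1, -12, x - 11]]) - (-14)·det([[-1, x, -2], [0, 4, x + 8], [1, -12, -22]]).

Evaluating gives χ_A(x) = x^4 - 4x^3 = x^3(x - 4).

χ_A(x) = x^3(x - 4)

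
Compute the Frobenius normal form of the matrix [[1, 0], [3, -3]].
The invariant factors of A (the non-unit diagonal entries of the Smith normal form of xI - A over ℚ[x]) are (x - 1)(x + 3), each dividing the next. The characteristic polynomial is their product, (x - 1)(x + 3).

The rational canonical form is the block-diagonal matrix of companion matrices C(f_i):
R = [[0, 3], [1, -2]].

R = [[0, 3], [1, -2]]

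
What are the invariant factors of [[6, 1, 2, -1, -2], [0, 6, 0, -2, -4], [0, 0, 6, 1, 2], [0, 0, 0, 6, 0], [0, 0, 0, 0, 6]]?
x - 6, (x - 6)^2, (x - 6)^2

The Jordan structure of A has elementary divisors (x - 6)^2, (x - 6)^2, (x - 6). Arranging the block sizes at each eigenvalue in decreasing order and taking row products gives the invariant factors.

Invariant factors (smallest first, each dividing the next): x - 6, (x - 6)^2, (x - 6)^2.

Check: the last factor (x - 6)^2 is the minimal polynomial, and the product (x - 6)^5 is the characteristic polynomial.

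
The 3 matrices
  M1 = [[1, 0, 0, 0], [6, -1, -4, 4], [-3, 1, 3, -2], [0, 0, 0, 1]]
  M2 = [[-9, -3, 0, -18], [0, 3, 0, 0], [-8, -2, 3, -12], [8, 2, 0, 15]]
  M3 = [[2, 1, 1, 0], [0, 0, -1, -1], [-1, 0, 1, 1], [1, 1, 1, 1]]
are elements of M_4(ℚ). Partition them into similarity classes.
3 classes: {M1}, {M2}, {M3}

Characteristic polynomials: χ_{M1} = (x - 1)^4, χ_{M2} = (x - 3)^4, χ_{M3} = (x - 1)^4.

{M1}: invariant factors x - 1, x - 1, (x - 1)^2.

{M2}: invariant factors x - 3, x - 3, (x - 3)^2.

{M3}: invariant factors (x - 1)^2, (x - 1)^2.

Matrices are similar if and only if their invariant-factor lists agree; the partition into similarity classes is {M1}, {M2}, {M3}.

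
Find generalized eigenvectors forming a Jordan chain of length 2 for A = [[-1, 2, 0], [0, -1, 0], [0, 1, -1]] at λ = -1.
We seek v_1 ∈ ker((A + I)^2) \ ker(A + I), then set v_{i+1} = (A + I) v_i.

One such chain is v_1 = [[0, 1, 0]]^T, v_2 = [[2, 0, 1]]^T. Check: (A + I) v_2 = [[0, 0, 0]]^T = 0.

v_1 = [[0, 1, 0]]^T, v_2 = [[2, 0, 1]]^T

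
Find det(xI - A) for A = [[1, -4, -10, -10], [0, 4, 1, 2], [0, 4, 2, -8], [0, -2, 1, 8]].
χ_A(x) = (x - 6)(x - 4)^2(x - 1)

xI - A = [[x - 1, 4, 10, 10], [0, x - 4, -1, -2], [0, -4, x - 2, 8], [0, 2, -1, x - 8]].

Expanding det(xI - A) along the first row:
det(xI - A) = + (x - 1)·det([[x - 4, -1, -2], [-4, x - 2, 8], [2, -1, x - 8]]) - (4)·det([[0, -1, -2], [0, x - 2, 8], [0, -1, x - 8]]) + (10)·det([[0, x - 4, -2], [0, -4, 8], [0, 2, x - 8]]) - (10)·det([[0, x - 4, -1], [0, -4, x - 2], [0, 2, -1]]).

Evaluating gives χ_A(x) = x^4 - 15x^3 + 78x^2 - 160x + 96 = (x - 6)(x - 4)^2(x - 1).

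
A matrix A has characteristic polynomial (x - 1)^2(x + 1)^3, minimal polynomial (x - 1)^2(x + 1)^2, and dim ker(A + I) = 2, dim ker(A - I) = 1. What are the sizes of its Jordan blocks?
Jordan blocks: (-1, 2), (-1, 1), (1, 2)

λ = -1: algebraic multiplicity 3 (exponent in χ_A), largest block size 2 (exponent in m_A), 2 blocks (geometric multiplicity). These force block sizes [2, 1].
λ = 1: algebraic multiplicity 2 (exponent in χ_A), largest block size 2 (exponent in m_A), 1 block (geometric multiplicity). This forces block sizes [2].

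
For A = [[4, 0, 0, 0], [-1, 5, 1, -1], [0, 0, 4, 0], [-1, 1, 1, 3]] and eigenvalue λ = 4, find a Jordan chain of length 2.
We seek v_1 ∈ ker((A - 4I)^2) \ ker(A - 4I), then set v_{i+1} = (A - 4I) v_i.

One such chain is v_1 = [[1, 1, 0, -1]]^T, v_2 = [[0, 1, 0, 1]]^T. Check: (A - 4I) v_2 = [[0, 0, 0, 0]]^T = 0.

v_1 = [[1, 1, 0, -1]]^T, v_2 = [[0, 1, 0, 1]]^T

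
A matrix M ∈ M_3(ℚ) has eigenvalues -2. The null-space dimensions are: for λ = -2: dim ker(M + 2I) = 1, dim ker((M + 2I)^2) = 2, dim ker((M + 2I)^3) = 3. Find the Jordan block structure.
Jordan blocks: (-2, 3)

λ = -2: successive nullity increments [1, 1, 1] count blocks of size ≥ k; block sizes are [3].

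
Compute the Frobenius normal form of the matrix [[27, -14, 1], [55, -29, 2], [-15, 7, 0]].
R = [[0, 0, -8], [1, 0, 12], [0, 1, -2]]

The invariant factors of A (the non-unit diagonal entries of the Smith normal form of xI - A over ℚ[x]) are (x - 2)(x^2 + 4x - 4), each dividing the next. The characteristic polynomial is their product, (x - 2)(x^2 + 4x - 4).

The rational canonical form is the block-diagonal matrix of companion matrices C(f_i):
R = [[0, 0, -8], [1, 0, 12], [0, 1, -2]].

Note the characteristic polynomial does not split into linear factors over ℚ, so A has no Jordan form over ℚ; the rational canonical form exists over any field.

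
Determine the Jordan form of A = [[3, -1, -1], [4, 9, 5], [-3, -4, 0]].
The characteristic polynomial is det(xI - A) = (x - 4)^3, so the eigenvalues are 4 (algebraic multiplicity 3).

For λ = 4: rank(A - 4I) = 2, rank((A - 4I)^2) = 1, rank((A - 4I)^3) = 0. The eigenspace has dimension 3 - 2 = 1, so there is 1 Jordan block; the rank sequence gives block sizes [3].

Assembling the blocks gives the Jordan form J above.

J = [[4, 1, 0], [0, 4, 1], [0, 0, 4]]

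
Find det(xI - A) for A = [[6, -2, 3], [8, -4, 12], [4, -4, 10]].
χ_A(x) = (x - 4)^3

xI - A = [[x - 6, 2, -3], [-8, x + 4, -12], [-4, 4, x - 10]].

Expanding det(xI - A) along the first row:
det(xI - A) = + (x - 6)·det([[x + 4, -12], [4, x - 10]]) - (2)·det([[-8, -12], [-4, x - 10]]) + (-3)·det([[-8, x + 4], [-4, 4]]).

Evaluating gives χ_A(x) = x^3 - 12x^2 + 48x - 64 = (x - 4)^3.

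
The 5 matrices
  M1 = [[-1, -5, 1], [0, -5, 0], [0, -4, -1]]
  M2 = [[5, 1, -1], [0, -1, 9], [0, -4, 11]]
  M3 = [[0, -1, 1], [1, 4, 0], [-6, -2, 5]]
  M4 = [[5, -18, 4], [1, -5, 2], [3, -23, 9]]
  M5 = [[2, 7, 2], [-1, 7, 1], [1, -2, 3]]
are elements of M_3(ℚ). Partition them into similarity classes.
4 classes: {M1}, {M2}, {M3, M4}, {M5}

Characteristic polynomials: χ_{M1} = (x + 1)^2(x + 5), χ_{M2} = (x - 5)^3, χ_{M3} = (x - 3)^3, χ_{M4} = (x - 3)^3, χ_{M5} = (x - 4)^3.

{M1}: invariant factors (x + 1)^2(x + 5).

{M2}: invariant factors (x - 5)^3.

{M3, M4}: invariant factors (x - 3)^3.

{M5}: invariant factors (x - 4)^3.

Matrices are similar if and only if their invariant-factor lists agree; the partition into similarity classes is {M1}, {M2}, {M3, M4}, {M5}.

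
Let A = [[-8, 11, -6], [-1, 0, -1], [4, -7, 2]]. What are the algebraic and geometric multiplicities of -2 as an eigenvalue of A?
algebraic multiplicity 3, geometric multiplicity 1

The characteristic polynomial is (x + 2)^3, so the factor x + 2 appears with exponent 3: the algebraic multiplicity is 3.

rank(A + 2I) = 2, so the eigenspace has dimension 3 - 2 = 1: the geometric multiplicity is 1.

Since 1 < 3, A is not diagonalizable.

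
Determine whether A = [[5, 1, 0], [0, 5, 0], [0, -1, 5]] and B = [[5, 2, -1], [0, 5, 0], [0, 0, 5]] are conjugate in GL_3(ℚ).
Two matrices over a field are similar if and only if they have the same invariant factors.

Both A and B have characteristic polynomial (x - 5)^3 and minimal polynomial (x - 5)^2. Computing further, both have invariant factors x - 5, (x - 5)^2. Hence A and B are similar.

Yes.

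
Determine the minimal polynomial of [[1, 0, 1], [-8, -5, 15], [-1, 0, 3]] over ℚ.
The characteristic polynomial factors as (x - 2)^2(x + 5). The minimal polynomial is ∏(x - λ)^{k_λ} where k_λ is the size of the largest Jordan block at λ.

For λ = -5: rank(A + 5I) = 2, and the largest Jordan block has size 1 (the smallest k with rank((A + 5I)^k) = rank((A + 5I)^(k+1))).
For λ = 2: rank(A - 2I) = 2, and the largest Jordan block has size 2 (the smallest k with rank((A - 2I)^k) = rank((A - 2I)^(k+1))).

So m_A(x) = (x - 2)^2(x + 5).

m_A(x) = (x - 2)^2(x + 5)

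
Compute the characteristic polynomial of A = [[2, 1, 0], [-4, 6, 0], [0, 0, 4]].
χ_A(x) = (x - 4)^3

xI - A = [[x - 2, -1, 0], [4, x - 6, 0], [0, 0, x - 4]].

Expanding det(xI - A) along the first row:
det(xI - A) = + (x - 2)·det([[x - 6, 0], [0, x - 4]]) - (-1)·det([[4, 0], [0, x - 4]]) + (0)·det([[4, x - 6], [0, 0]]).

Evaluating gives χ_A(x) = x^3 - 12x^2 + 48x - 64 = (x - 4)^3.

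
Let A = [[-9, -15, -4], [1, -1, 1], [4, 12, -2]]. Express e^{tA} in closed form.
A has Jordan form J = [[-4, 1, 0], [0, -4, 1], [0, 0, -4]] with A = PJP^{-1}, so e^{tA} = P e^{tJ} P^{-1}.

For a Jordan block J_k(λ), e^{tJ_k(λ)} = e^{λt} · (I + tN + t^2 N^2/2! + ... + t^{k-1} N^{k-1}/(k-1)!) where N is the nilpotent superdiagonal part.

Assembling the blocks and conjugating back gives the entries of e^{tA} as shown above.

e^{tA} = [[(-3*t^2 - 5*t + 1)*e^{-4*t}, 3*t*(-3*t - 5)*e^{-4*t}, t*(-3*t - 8)*e^{-4*t}/2], [t*(t + 1)*e^{-4*t}, (3*t^2 + 3*t + 1)*e^{-4*t}, t*(t + 2)*e^{-4*t}/2], [4*t*e^{-4*t}, 12*t*e^{-4*t}, (2*t + 1)*e^{-4*t}]]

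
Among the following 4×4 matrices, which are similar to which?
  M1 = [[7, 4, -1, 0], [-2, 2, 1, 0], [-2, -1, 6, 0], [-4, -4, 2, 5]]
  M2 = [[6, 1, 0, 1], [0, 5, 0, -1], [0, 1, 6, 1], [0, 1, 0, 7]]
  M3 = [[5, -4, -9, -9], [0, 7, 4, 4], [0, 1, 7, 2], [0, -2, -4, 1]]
2 classes: {M1, M3}, {M2}

Characteristic polynomials: χ_{M1} = (x - 5)^4, χ_{M2} = (x - 6)^4, χ_{M3} = (x - 5)^4.

{M1, M3}: invariant factors x - 5, (x - 5)^3.

{M2}: invariant factors x - 6, x - 6, (x - 6)^2.

Matrices are similar if and only if their invariant-factor lists agree; the partition into similarity classes is {M1, M3}, {M2}.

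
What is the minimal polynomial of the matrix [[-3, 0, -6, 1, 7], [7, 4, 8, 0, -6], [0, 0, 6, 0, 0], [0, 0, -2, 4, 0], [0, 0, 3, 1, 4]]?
The characteristic polynomial factors as (x - 6)(x - 4)^3(x + 3). The minimal polynomial is ∏(x - λ)^{k_λ} where k_λ is the size of the largest Jordan block at λ.

For λ = -3: rank(A + 3I) = 4, and the largest Jordan block has size 1 (the smallest k with rank((A + 3I)^k) = rank((A + 3I)^(k+1))).
For λ = 4: rank(A - 4I) = 4, and the largest Jordan block has size 3 (the smallest k with rank((A - 4I)^k) = rank((A - 4I)^(k+1))).
For λ = 6: rank(A - 6I) = 4, and the largest Jordan block has size 1 (the smallest k with rank((A - 6I)^k) = rank((A - 6I)^(k+1))).

So m_A(x) = (x - 6)(x - 4)^3(x + 3).

m_A(x) = (x - 6)(x - 4)^3(x + 3)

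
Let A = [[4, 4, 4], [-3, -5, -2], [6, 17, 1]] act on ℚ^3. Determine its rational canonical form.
The invariant factors of A (the non-unit diagonal entries of the Smith normal form of xI - A over ℚ[x]) are x^3 + x + 4, each dividing the next. The characteristic polynomial is their product, x^3 + x + 4.

The rational canonical form is the block-diagonal matrix of companion matrices C(f_i):
R = [[0, 0, -4], [1, 0, -1], [0, 1, 0]].

Note the characteristic polynomial does not split into linear factors over ℚ, so A has no Jordan form over ℚ; the rational canonical form exists over any field.

R = [[0, 0, -4], [1, 0, -1], [0, 1, 0]]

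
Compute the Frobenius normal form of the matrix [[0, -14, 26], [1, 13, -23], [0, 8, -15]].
The invariant factors of A (the non-unit diagonal entries of the Smith normal form of xI - A over ℚ[x]) are (x + 1)(x^2 + x + 2), each dividing the next. The characteristic polynomial is their product, (x + 1)(x^2 + x + 2).

The rational canonical form is the block-diagonal matrix of companion matrices C(f_i):
R = [[0, 0, -2], [1, 0, -3], [0, 1, -2]].

Note the characteristic polynomial does not split into linear factors over ℚ, so A has no Jordan form over ℚ; the rational canonical form exists over any field.

R = [[0, 0, -2], [1, 0, -3], [0, 1, -2]]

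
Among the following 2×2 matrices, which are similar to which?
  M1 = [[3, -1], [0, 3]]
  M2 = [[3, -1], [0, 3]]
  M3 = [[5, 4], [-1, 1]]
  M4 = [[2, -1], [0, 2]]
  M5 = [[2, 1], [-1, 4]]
2 classes: {M1, M2, M3, M5}, {M4}

Characteristic polynomials: χ_{M1} = (x - 3)^2, χ_{M2} = (x - 3)^2, χ_{M3} = (x - 3)^2, χ_{M4} = (x - 2)^2, χ_{M5} = (x - 3)^2.

{M1, M2, M3, M5}: invariant factors (x - 3)^2.

{M4}: invariant factors (x - 2)^2.

Matrices are similar if and only if their invariant-factor lists agree; the partition into similarity classes is {M1, M2, M3, M5}, {M4}.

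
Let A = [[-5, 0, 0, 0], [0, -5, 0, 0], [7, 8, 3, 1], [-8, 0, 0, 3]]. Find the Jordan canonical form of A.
J = [[-5, 0, 0, 0], [0, -5, 0, 0], [0, 0, 3, 1], [0, 0, 0, 3]]

The characteristic polynomial is det(xI - A) = (x - 3)^2(x + 5)^2, so the eigenvalues are -5 (algebraic multiplicity 2), 3 (algebraic multiplicity 2).

For λ = -5: rank(A + 5I) = 2. The eigenspace has dimension 4 - 2 = 2, so there are 2 Jordan blocks; the rank sequence gives block sizes [1, 1].

For λ = 3: rank(A - 3I) = 3, rank((A - 3I)^2) = 2. The eigenspace has dimension 4 - 3 = 1, so there is 1 Jordan block; the rank sequence gives block sizes [2].

Assembling the blocks gives the Jordan form J above.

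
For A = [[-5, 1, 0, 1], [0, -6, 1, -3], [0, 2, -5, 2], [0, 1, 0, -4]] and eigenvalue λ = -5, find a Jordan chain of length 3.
We seek v_1 ∈ ker((A + 5I)^3) \ ker((A + 5I)^2), then set v_{i+1} = (A + 5I) v_i.

One such chain is v_1 = [[0, 0, 1, 0]]^T, v_2 = [[0, 1, 0, 0]]^T, v_3 = [[1, -1, 2, 1]]^T. Check: (A + 5I) v_3 = [[0, 0, 0, 0]]^T = 0.

v_1 = [[0, 0, 1, 0]]^T, v_2 = [[0, 1, 0, 0]]^T, v_3 = [[1, -1, 2, 1]]^T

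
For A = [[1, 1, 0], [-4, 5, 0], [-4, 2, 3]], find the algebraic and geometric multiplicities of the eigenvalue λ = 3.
The characteristic polynomial is (x - 3)^3, so the factor x - 3 appears with exponent 3: the algebraic multiplicity is 3.

rank(A - 3I) = 1, so the eigenspace has dimension 3 - 1 = 2: the geometric multiplicity is 2.

Since 2 < 3, A is not diagonalizable.

algebraic multiplicity 3, geometric multiplicity 2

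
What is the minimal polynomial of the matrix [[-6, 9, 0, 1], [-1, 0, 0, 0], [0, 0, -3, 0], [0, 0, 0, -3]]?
The characteristic polynomial factors as (x + 3)^4. The minimal polynomial is ∏(x - λ)^{k_λ} where k_λ is the size of the largest Jordan block at λ.

For λ = -3: rank(A + 3I) = 2, and the largest Jordan block has size 3 (the smallest k with rank((A + 3I)^k) = rank((A + 3I)^(k+1))).

So m_A(x) = (x + 3)^3.

m_A(x) = (x + 3)^3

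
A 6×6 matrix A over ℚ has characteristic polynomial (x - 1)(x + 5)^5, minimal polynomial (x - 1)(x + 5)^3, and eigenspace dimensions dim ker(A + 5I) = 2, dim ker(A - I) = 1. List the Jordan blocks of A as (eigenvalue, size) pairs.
Jordan blocks: (-5, 3), (-5, 2), (1, 1)

λ = -5: algebraic multiplicity 5 (exponent in χ_A), largest block size 3 (exponent in m_A), 2 blocks (geometric multiplicity). These force block sizes [3, 2].
λ = 1: algebraic multiplicity 1 (exponent in χ_A), largest block size 1 (exponent in m_A), 1 block (geometric multiplicity). This forces block sizes [1].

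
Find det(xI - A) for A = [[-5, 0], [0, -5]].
χ_A(x) = (x + 5)^2

xI - A = [[x + 5, 0], [0, x + 5]].

Expanding det(xI - A) along the first row:
det(xI - A) = + (x + 5)·det([[x + 5]]) - (0)·det([[0]]).

Evaluating gives χ_A(x) = x^2 + 10x + 25 = (x + 5)^2.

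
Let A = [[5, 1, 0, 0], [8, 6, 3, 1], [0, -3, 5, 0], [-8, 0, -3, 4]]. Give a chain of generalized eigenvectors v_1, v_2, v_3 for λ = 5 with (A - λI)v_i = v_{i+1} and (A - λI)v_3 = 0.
v_1 = [[0, 0, 0, 1]]^T, v_2 = [[0, 1, 0, -1]]^T, v_3 = [[1, 0, -3, 1]]^T

We seek v_1 ∈ ker((A - 5I)^3) \ ker((A - 5I)^2), then set v_{i+1} = (A - 5I) v_i.

One such chain is v_1 = [[0, 0, 0, 1]]^T, v_2 = [[0, 1, 0, -1]]^T, v_3 = [[1, 0, -3, 1]]^T. Check: (A - 5I) v_3 = [[0, 0, 0, 0]]^T = 0.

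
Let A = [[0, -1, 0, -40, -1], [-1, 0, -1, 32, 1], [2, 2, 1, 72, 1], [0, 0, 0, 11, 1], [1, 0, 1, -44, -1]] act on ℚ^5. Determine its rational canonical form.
The invariant factors of A (the non-unit diagonal entries of the Smith normal form of xI - A over ℚ[x]) are (x - 3)(x^2 - 4x + 2)^2, each dividing the next. The characteristic polynomial is their product, (x - 3)(x^2 - 4x + 2)^2.

The rational canonical form is the block-diagonal matrix of companion matrices C(f_i):
R = [[0, 0, 0, 0, 12], [1, 0, 0, 0, -52], [0, 1, 0, 0, 76], [0, 0, 1, 0, -44], [0, 0, 0, 1, 11]].

Note the characteristic polynomial does not split into linear factors over ℚ, so A has no Jordan form over ℚ; the rational canonical form exists over any field.

R = [[0, 0, 0, 0, 12], [1, 0, 0, 0, -52], [0, 1, 0, 0, 76], [0, 0, 1, 0, -44], [0, 0, 0, 1, 11]]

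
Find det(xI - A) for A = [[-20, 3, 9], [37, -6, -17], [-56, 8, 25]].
χ_A(x) = (x - 1)(x + 1)^2

xI - A = [[x + 20, -3, -9], [-37, x + 6, 17], [56, -8, x - 25]].

Expanding det(xI - A) along the first row:
det(xI - A) = + (x + 20)·det([[x + 6, 17], [-8, x - 25]]) - (-3)·det([[-37, 17], [56, x - 25]]) + (-9)·det([[-37, x + 6], [56, -8]]).

Evaluating gives χ_A(x) = x^3 + x^2 - x - 1 = (x - 1)(x + 1)^2.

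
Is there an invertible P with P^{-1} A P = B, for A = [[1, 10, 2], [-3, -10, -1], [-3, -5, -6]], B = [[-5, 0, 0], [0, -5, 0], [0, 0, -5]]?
Both have characteristic polynomial (x + 5)^3, but the minimal polynomial of A is (x + 5)^2 while the minimal polynomial of B is x + 5. The minimal polynomial is a similarity invariant, so A and B are not similar.

No.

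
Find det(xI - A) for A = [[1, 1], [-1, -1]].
χ_A(x) = x^2

xI - A = [[x - 1, -1], [1, x + 1]].

Expanding det(xI - A) along the first row:
det(xI - A) = + (x - 1)·det([[x + 1]]) - (-1)·det([[1]]).

Evaluating gives χ_A(x) = x^2.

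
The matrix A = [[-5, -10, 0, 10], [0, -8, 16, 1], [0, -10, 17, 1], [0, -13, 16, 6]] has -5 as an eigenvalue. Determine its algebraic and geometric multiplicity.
The characteristic polynomial is (x - 5)^3(x + 5), so the factor x + 5 appears with exponent 1: the algebraic multiplicity is 1.

rank(A + 5I) = 3, so the eigenspace has dimension 4 - 3 = 1: the geometric multiplicity is 1.

algebraic multiplicity 1, geometric multiplicity 1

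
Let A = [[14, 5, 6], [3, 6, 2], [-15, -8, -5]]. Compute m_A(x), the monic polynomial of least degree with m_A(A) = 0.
The characteristic polynomial factors as (x - 5)^3. The minimal polynomial is ∏(x - λ)^{k_λ} where k_λ is the size of the largest Jordan block at λ.

For λ = 5: rank(A - 5I) = 2, and the largest Jordan block has size 3 (the smallest k with rank((A - 5I)^k) = rank((A - 5I)^(k+1))).

So m_A(x) = (x - 5)^3.

m_A(x) = (x - 5)^3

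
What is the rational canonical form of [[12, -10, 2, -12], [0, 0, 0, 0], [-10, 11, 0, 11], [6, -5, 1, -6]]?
The invariant factors of A (the non-unit diagonal entries of the Smith normal form of xI - A over ℚ[x]) are x, x(x - 3)^2, each dividing the next. The characteristic polynomial is their product, x^2(x - 3)^2.

The rational canonical form is the block-diagonal matrix of companion matrices C(f_i):
R = [[0, 0, 0, 0], [0, 0, 0, 0], [0, 1, 0, -9], [0, 0, 1, 6]].

R = [[0, 0, 0, 0], [0, 0, 0, 0], [0, 1, 0, -9], [0, 0, 1, 6]]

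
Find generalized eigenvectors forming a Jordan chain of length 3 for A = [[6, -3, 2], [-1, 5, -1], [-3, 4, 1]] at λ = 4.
We seek v_1 ∈ ker((A - 4I)^3) \ ker((A - 4I)^2), then set v_{i+1} = (A - 4I) v_i.

One such chain is v_1 = [[0, 2, 3]]^T, v_2 = [[0, -1, -1]]^T, v_3 = [[1, 0, -1]]^T. Check: (A - 4I) v_3 = [[0, 0, 0]]^T = 0.

v_1 = [[0, 2, 3]]^T, v_2 = [[0, -1, -1]]^T, v_3 = [[1, 0, -1]]^T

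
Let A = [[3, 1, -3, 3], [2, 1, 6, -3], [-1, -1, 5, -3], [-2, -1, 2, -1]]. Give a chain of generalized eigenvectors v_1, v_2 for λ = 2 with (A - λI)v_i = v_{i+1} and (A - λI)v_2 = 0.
v_1 = [[0, 4, 0, -1]]^T, v_2 = [[1, -1, -1, -1]]^T

We seek v_1 ∈ ker((A - 2I)^2) \ ker(A - 2I), then set v_{i+1} = (A - 2I) v_i.

One such chain is v_1 = [[0, 4, 0, -1]]^T, v_2 = [[1, -1, -1, -1]]^T. Check: (A - 2I) v_2 = [[0, 0, 0, 0]]^T = 0.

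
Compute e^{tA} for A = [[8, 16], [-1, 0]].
e^{tA} = [[(4*t + 1)*e^{4*t}, 16*t*e^{4*t}], [-t*e^{4*t}, (1 - 4*t)*e^{4*t}]]

A has Jordan form J = [[4, 1], [0, 4]] with A = PJP^{-1}, so e^{tA} = P e^{tJ} P^{-1}.

For a Jordan block J_k(λ), e^{tJ_k(λ)} = e^{λt} · (I + tN + t^2 N^2/2! + ... + t^{k-1} N^{k-1}/(k-1)!) where N is the nilpotent superdiagonal part.

Assembling the blocks and conjugating back gives the entries of e^{tA} as shown above.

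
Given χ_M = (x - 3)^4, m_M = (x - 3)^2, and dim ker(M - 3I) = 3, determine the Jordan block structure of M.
Jordan blocks: (3, 2), (3, 1), (3, 1)

λ = 3: algebraic multiplicity 4 (exponent in χ_M), largest block size 2 (exponent in m_M), 3 blocks (geometric multiplicity). These force block sizes [2, 1, 1].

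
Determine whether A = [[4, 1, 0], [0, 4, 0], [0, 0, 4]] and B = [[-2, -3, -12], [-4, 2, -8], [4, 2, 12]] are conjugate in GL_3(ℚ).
Two matrices over a field are similar if and only if they have the same invariant factors.

Both A and B have characteristic polynomial (x - 4)^3 and minimal polynomial (x - 4)^2. Computing further, both have invariant factors x - 4, (x - 4)^2. Hence A and B are similar.

Yes.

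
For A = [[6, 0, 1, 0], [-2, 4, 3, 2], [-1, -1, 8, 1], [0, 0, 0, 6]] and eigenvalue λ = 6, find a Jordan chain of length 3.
We seek v_1 ∈ ker((A - 6I)^3) \ ker((A - 6I)^2), then set v_{i+1} = (A - 6I) v_i.

One such chain is v_1 = [[1, 0, 1, 0]]^T, v_2 = [[1, 1, 1, 0]]^T, v_3 = [[1, -1, 0, 0]]^T. Check: (A - 6I) v_3 = [[0, 0, 0, 0]]^T = 0.

v_1 = [[1, 0, 1, 0]]^T, v_2 = [[1, 1, 1, 0]]^T, v_3 = [[1, -1, 0, 0]]^T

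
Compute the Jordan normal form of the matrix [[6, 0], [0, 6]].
J = [[6, 0], [0, 6]]

The characteristic polynomial is det(xI - A) = (x - 6)^2, so the eigenvalues are 6 (algebraic multiplicity 2).

For λ = 6: rank(A - 6I) = 0. The eigenspace has dimension 2 - 0 = 2, so there are 2 Jordan blocks; the rank sequence gives block sizes [1, 1].

Assembling the blocks gives the Jordan form J above.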